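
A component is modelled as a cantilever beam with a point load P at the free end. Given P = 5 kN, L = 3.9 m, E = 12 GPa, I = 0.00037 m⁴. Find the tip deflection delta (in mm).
Model: a cantilever beam with a point load P at the free end, so delta = (P·L^3) / (3·E·I).
Convert to SI units:
  P = 5 kN = 5000 N
  E = 12 GPa = 1.2 × 10¹⁰ Pa
Substitute:
  delta = (5000 × 3.9^3) / (3 × (1.2 × 10¹⁰) × 0.00037)
  delta = 0.02227 m
Convert: delta = 0.02227 m = 22.27 mm
Final answer: delta = 22.27 mm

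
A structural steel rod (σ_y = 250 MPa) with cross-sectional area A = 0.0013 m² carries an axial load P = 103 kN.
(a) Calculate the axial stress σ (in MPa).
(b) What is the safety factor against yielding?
(a) Axial stress σ = P/A. Convert P = 103 kN = 103000 N.
  σ = 103000 / 0.0013 = 7.923 × 10⁷ Pa = 79.23 MPa
(b) Safety factor SF = σ_y/σ = 250 / 79.23 = 3.155
Final answer: (a) σ = 79.23 MPa, (b) SF = 3.155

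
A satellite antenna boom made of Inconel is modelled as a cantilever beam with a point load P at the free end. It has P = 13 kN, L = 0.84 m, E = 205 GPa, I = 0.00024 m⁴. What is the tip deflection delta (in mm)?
Model: a cantilever beam with a point load P at the free end, so delta = (P·L^3) / (3·E·I).
Convert to SI units:
  P = 13 kN = 13000 N
  E = 205 GPa = 2.05 × 10¹¹ Pa
Substitute:
  delta = (13000 × 0.84^3) / (3 × (2.05 × 10¹¹) × 0.00024)
  delta = 5.22 × 10⁻⁵ m
Convert: delta = 5.22 × 10⁻⁵ m = 0.0522 mm
Final answer: delta = 0.0522 mm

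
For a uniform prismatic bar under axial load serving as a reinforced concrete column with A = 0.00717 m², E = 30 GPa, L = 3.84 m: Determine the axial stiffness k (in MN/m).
Model: a uniform prismatic bar under axial load, so k = (A·E) / L.
Convert to SI units:
  E = 30 GPa = 3 × 10¹⁰ Pa
Substitute:
  k = (0.00717 × (3 × 10¹⁰)) / 3.84
  k = 5.602 × 10⁷ N/m
Convert: k = 5.602 × 10⁷ N/m = 56.02 MN/m
Final answer: k = 56.02 MN/m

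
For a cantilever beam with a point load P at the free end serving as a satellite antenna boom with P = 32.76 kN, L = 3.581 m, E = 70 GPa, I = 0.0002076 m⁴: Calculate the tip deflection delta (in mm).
Model: a cantilever beam with a point load P at the free end, so delta = (P·L^3) / (3·E·I).
Convert to SI units:
  P = 32.76 kN = 32760 N
  E = 70 GPa = 7 × 10¹⁰ Pa
Substitute:
  delta = (32760 × 3.581^3) / (3 × (7 × 10¹⁰) × 0.0002076)
  delta = 0.03451 m
Convert: delta = 0.03451 m = 34.51 mm
Final answer: delta = 34.51 mm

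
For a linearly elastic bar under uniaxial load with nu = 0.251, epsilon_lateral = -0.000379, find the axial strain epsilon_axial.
Model: a linearly elastic bar under uniaxial load, so epsilon_lateral = -nu·epsilon_axial.
Solve for epsilon_axial: epsilon_axial = -epsilon_lateral / nu.
Substitute:
  epsilon_axial = -(-0.000379) / 0.251
  epsilon_axial = 0.00151
Final answer: epsilon_axial = 0.00151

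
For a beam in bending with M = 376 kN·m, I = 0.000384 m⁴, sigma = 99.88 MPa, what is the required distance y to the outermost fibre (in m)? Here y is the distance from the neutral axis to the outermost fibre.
Model: a beam in bending, so sigma = (M·y) / I.
Solve for y: y = (sigma·I) / M.
Convert to SI units:
  M = 376 kN·m = 376000 N·m
  sigma = 99.88 MPa = 9.988 × 10⁷ Pa
Substitute:
  y = ((9.988 × 10⁷) × 0.000384) / 376000
  y = 0.102 m
Final answer: y = 0.102 m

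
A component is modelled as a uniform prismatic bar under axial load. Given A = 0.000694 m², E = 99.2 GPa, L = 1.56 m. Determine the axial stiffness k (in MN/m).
Model: a uniform prismatic bar under axial load, so k = (A·E) / L.
Convert to SI units:
  E = 99.2 GPa = 9.92 × 10¹⁰ Pa
Substitute:
  k = (0.000694 × (9.92 × 10¹⁰)) / 1.56
  k = 4.413 × 10⁷ N/m
Convert: k = 4.413 × 10⁷ N/m = 44.13 MN/m
Final answer: k = 44.13 MN/m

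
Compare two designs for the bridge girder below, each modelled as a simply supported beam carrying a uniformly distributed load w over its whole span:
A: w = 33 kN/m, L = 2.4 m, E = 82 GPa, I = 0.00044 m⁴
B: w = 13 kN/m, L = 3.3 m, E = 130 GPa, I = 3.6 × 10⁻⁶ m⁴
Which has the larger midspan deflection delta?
Model: a simply supported beam carrying a uniformly distributed load w over its whole span, so delta = (5·w·L^4) / (384·E·I) (SI units).
  A: delta = (5 × 33000 × 2.4^4) / (384 × (8.2 × 10¹⁰) × 0.00044) = 0.0003951 m = 0.3951 mm
  B: delta = (5 × 13000 × 3.3^4) / (384 × (1.3 × 10¹¹) × (3.6 × 10⁻⁶)) = 0.04289 m = 42.89 mm
42.89 mm > 0.3951 mm, so B is larger.
Final answer: B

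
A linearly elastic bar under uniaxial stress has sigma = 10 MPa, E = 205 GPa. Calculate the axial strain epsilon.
Model: a linearly elastic bar under uniaxial stress, so epsilon = sigma / E.
Convert to SI units:
  sigma = 10 MPa = 1 × 10⁷ Pa
  E = 205 GPa = 2.05 × 10¹¹ Pa
Substitute:
  epsilon = (1 × 10⁷) / (2.05 × 10¹¹)
  epsilon = 4.878 × 10⁻⁵
Final answer: epsilon = 4.878 × 10⁻⁵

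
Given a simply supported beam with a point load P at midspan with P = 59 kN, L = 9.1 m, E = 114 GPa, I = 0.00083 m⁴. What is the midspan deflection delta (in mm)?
Model: a simply supported beam with a point load P at midspan, so delta = (P·L^3) / (48·E·I).
Convert to SI units:
  P = 59 kN = 59000 N
  E = 114 GPa = 1.14 × 10¹¹ Pa
Substitute:
  delta = (59000 × 9.1^3) / (48 × (1.14 × 10¹¹) × 0.00083)
  delta = 0.009789 m
Convert: delta = 0.009789 m = 9.789 mm
Final answer: delta = 9.789 mm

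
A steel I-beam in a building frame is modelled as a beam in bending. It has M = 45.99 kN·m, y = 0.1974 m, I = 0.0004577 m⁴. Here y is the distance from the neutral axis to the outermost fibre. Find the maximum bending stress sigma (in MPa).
Model: a beam in bending, so sigma = (M·y) / I.
Convert to SI units:
  M = 45.99 kN·m = 45990 N·m
Substitute:
  sigma = (45990 × 0.1974) / 0.0004577
  sigma = 1.983 × 10⁷ Pa
Convert: sigma = 1.983 × 10⁷ Pa = 19.83 MPa
Final answer: sigma = 19.83 MPa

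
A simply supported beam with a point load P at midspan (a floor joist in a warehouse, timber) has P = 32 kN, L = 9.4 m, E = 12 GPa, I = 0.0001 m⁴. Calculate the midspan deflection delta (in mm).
Model: a simply supported beam with a point load P at midspan, so delta = (P·L^3) / (48·E·I).
Convert to SI units:
  P = 32 kN = 32000 N
  E = 12 GPa = 1.2 × 10¹⁰ Pa
Substitute:
  delta = (32000 × 9.4^3) / (48 × (1.2 × 10¹⁰) × 0.0001)
  delta = 0.4614 m
Convert: delta = 0.4614 m = 461.4 mm
Final answer: delta = 461.4 mm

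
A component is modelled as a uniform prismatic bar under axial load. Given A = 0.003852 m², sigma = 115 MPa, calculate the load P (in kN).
Model: a uniform prismatic bar under axial load, so sigma = P / A.
Solve for P: P = sigma·A.
Convert to SI units:
  sigma = 115 MPa = 1.15 × 10⁸ Pa
Substitute:
  P = (1.15 × 10⁸) × 0.003852
  P = 443000 N
Convert: P = 443000 N = 443 kN
Final answer: P = 443 kN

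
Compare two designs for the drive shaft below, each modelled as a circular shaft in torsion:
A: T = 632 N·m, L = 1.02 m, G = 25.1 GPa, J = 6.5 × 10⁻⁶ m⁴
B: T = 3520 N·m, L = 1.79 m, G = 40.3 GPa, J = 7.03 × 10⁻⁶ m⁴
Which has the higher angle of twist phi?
Model: a circular shaft in torsion, so phi = (T·L) / (G·J) (SI units).
  A: phi = (632 × 1.02) / ((2.51 × 10¹⁰) × (6.5 × 10⁻⁶)) = 0.003951 rad = 0.2264°
  B: phi = (3520 × 1.79) / ((4.03 × 10¹⁰) × (7.03 × 10⁻⁶)) = 0.02224 rad = 1.274°
1.274° > 0.2264°, so B is larger.
Final answer: B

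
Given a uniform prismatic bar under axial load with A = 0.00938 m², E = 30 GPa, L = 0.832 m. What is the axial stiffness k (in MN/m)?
Model: a uniform prismatic bar under axial load, so k = (A·E) / L.
Convert to SI units:
  E = 30 GPa = 3 × 10¹⁰ Pa
Substitute:
  k = (0.00938 × (3 × 10¹⁰)) / 0.832
  k = 3.382 × 10⁸ N/m
Convert: k = 3.382 × 10⁸ N/m = 338.2 MN/m
Final answer: k = 338.2 MN/m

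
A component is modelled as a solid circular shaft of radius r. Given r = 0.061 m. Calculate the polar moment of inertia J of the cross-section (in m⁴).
Model: a solid circular shaft of radius r, so J = (π·r^4) / 2.
Substitute:
  J = (π × 0.061^4) / 2
  J = 2.175 × 10⁻⁵ m⁴
Final answer: J = 2.175 × 10⁻⁵ m⁴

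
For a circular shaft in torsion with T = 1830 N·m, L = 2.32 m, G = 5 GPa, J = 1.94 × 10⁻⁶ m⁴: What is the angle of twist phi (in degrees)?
Model: a circular shaft in torsion, so phi = (T·L) / (G·J).
Convert to SI units:
  G = 5 GPa = 5 × 10⁹ Pa
Substitute:
  phi = (1830 × 2.32) / ((5 × 10⁹) × (1.94 × 10⁻⁶))
  phi = 0.4377 rad
Convert to degrees: phi = 0.4377 × 180/π = 25.08°
Final answer: phi = 25.08°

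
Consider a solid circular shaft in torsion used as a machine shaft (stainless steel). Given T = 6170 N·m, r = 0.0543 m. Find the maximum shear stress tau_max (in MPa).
Model: a solid circular shaft in torsion, so tau_max = (2·T) / (π·r^3).
Substitute:
  tau_max = (2 × 6170) / (π × 0.0543^3)
  tau_max = 2.453 × 10⁷ Pa
Convert: tau_max = 2.453 × 10⁷ Pa = 24.53 MPa
Final answer: tau_max = 24.53 MPa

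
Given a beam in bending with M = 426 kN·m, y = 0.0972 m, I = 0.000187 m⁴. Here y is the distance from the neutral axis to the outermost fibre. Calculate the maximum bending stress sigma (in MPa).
Model: a beam in bending, so sigma = (M·y) / I.
Convert to SI units:
  M = 426 kN·m = 426000 N·m
Substitute:
  sigma = (426000 × 0.0972) / 0.000187
  sigma = 2.214 × 10⁸ Pa
Convert: sigma = 2.214 × 10⁸ Pa = 221.4 MPa
Final answer: sigma = 221.4 MPa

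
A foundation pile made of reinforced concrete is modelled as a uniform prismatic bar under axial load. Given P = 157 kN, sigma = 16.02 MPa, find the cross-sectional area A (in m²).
Model: a uniform prismatic bar under axial load, so sigma = P / A.
Solve for A: A = P / sigma.
Convert to SI units:
  P = 157 kN = 157000 N
  sigma = 16.02 MPa = 1.602 × 10⁷ Pa
Substitute:
  A = 157000 / (1.602 × 10⁷)
  A = 0.0098 m²
Final answer: A = 0.0098 m²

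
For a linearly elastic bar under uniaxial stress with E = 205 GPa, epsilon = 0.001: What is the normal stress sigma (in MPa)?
Model: a linearly elastic bar under uniaxial stress, so sigma = E·epsilon.
Convert to SI units:
  E = 205 GPa = 2.05 × 10¹¹ Pa
Substitute:
  sigma = (2.05 × 10¹¹) × 0.001
  sigma = 2.05 × 10⁸ Pa
Convert: sigma = 2.05 × 10⁸ Pa = 205 MPa
Final answer: sigma = 205 MPa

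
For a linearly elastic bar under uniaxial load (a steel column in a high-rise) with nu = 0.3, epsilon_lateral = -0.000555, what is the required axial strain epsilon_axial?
Model: a linearly elastic bar under uniaxial load, so epsilon_lateral = -nu·epsilon_axial.
Solve for epsilon_axial: epsilon_axial = -epsilon_lateral / nu.
Substitute:
  epsilon_axial = -(-0.000555) / 0.3
  epsilon_axial = 0.00185
Final answer: epsilon_axial = 0.00185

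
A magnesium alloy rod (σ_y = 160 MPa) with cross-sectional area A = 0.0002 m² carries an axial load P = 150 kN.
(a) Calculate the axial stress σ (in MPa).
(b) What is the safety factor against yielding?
(a) Axial stress σ = P/A. Convert P = 150 kN = 150000 N.
  σ = 150000 / 0.0002 = 7.5 × 10⁸ Pa = 750 MPa
(b) Safety factor SF = σ_y/σ = 160 / 750 = 0.2133
Final answer: (a) σ = 750 MPa, (b) SF = 0.2133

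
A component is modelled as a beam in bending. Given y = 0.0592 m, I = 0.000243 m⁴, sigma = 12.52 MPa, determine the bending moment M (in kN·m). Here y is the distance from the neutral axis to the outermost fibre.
Model: a beam in bending, so sigma = (M·y) / I.
Solve for M: M = (sigma·I) / y.
Convert to SI units:
  sigma = 12.52 MPa = 1.252 × 10⁷ Pa
Substitute:
  M = ((1.252 × 10⁷) × 0.000243) / 0.0592
  M = 51390 N·m
Convert: M = 51390 N·m = 51.39 kN·m
Final answer: M = 51.39 kN·m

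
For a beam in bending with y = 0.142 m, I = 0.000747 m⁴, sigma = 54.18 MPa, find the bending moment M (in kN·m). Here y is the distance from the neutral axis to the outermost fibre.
Model: a beam in bending, so sigma = (M·y) / I.
Solve for M: M = (sigma·I) / y.
Convert to SI units:
  sigma = 54.18 MPa = 5.418 × 10⁷ Pa
Substitute:
  M = ((5.418 × 10⁷) × 0.000747) / 0.142
  M = 285000 N·m
Convert: M = 285000 N·m = 285 kN·m
Final answer: M = 285 kN·m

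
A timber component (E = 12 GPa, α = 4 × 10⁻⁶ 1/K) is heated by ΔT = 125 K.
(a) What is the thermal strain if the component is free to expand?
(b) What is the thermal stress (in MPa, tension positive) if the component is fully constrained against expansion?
(a) Free thermal strain ε_th = α·ΔT = (4 × 10⁻⁶) × 125 = 0.0005
(b) Fully constrained, the expansion is suppressed, so σ = -E·α·ΔT. Convert E = 12 GPa = 1.2 × 10¹⁰ Pa.
  σ = -(1.2 × 10¹⁰) × (4 × 10⁻⁶) × 125 = -6 × 10⁶ Pa = -6 MPa (compressive)
Final answer: (a) ε_th = 0.0005, (b) σ = -6 MPa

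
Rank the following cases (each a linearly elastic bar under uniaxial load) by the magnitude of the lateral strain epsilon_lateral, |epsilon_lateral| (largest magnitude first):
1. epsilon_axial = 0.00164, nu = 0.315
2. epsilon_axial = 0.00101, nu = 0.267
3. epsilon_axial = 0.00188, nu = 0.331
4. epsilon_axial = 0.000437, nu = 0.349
Model: a linearly elastic bar under uniaxial load, so epsilon_lateral = -nu·epsilon_axial (SI units).
  Case 1: epsilon_lateral = -(0.315 × 0.00164) = -0.0005166
  Case 2: epsilon_lateral = -(0.267 × 0.00101) = -0.0002697
  Case 3: epsilon_lateral = -(0.331 × 0.00188) = -0.0006223
  Case 4: epsilon_lateral = -(0.349 × 0.000437) = -0.0001525
Ordering by |epsilon_lateral|: 0.0006223 (case 3) > 0.0005166 (case 1) > 0.0002697 (case 2) > 0.0001525 (case 4)
Final answer: 3, 1, 2, 4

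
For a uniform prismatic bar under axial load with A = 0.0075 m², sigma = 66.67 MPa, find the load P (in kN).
Model: a uniform prismatic bar under axial load, so sigma = P / A.
Solve for P: P = sigma·A.
Convert to SI units:
  sigma = 66.67 MPa = 6.667 × 10⁷ Pa
Substitute:
  P = (6.667 × 10⁷) × 0.0075
  P = 500000 N
Convert: P = 500000 N = 500 kN
Final answer: P = 500 kN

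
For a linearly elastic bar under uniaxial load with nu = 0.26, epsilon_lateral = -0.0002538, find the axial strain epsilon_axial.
Model: a linearly elastic bar under uniaxial load, so epsilon_lateral = -nu·epsilon_axial.
Solve for epsilon_axial: epsilon_axial = -epsilon_lateral / nu.
Substitute:
  epsilon_axial = -(-0.0002538) / 0.26
  epsilon_axial = 0.0009762
Final answer: epsilon_axial = 0.0009762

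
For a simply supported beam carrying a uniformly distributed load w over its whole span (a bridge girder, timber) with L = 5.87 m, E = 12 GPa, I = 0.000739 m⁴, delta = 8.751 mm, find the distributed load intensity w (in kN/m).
Model: a simply supported beam carrying a uniformly distributed load w over its whole span, so delta = (5·w·L^4) / (384·E·I).
Solve for w: w = (384·delta·E·I) / (5·L^4).
Convert to SI units:
  E = 12 GPa = 1.2 × 10¹⁰ Pa
  delta = 8.751 mm = 0.008751 m
Substitute:
  w = (384 × 0.008751 × (1.2 × 10¹⁰) × 0.000739) / (5 × 5.87^4)
  w = 5020 N/m
Convert: w = 5020 N/m = 5.02 kN/m
Final answer: w = 5.02 kN/m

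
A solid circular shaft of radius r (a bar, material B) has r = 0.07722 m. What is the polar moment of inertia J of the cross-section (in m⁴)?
Model: a solid circular shaft of radius r, so J = (π·r^4) / 2.
Substitute:
  J = (π × 0.07722^4) / 2
  J = 5.585 × 10⁻⁵ m⁴
Final answer: J = 5.585 × 10⁻⁵ m⁴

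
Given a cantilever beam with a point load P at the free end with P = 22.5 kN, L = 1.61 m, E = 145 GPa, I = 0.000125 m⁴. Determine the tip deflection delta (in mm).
Model: a cantilever beam with a point load P at the free end, so delta = (P·L^3) / (3·E·I).
Convert to SI units:
  P = 22.5 kN = 22500 N
  E = 145 GPa = 1.45 × 10¹¹ Pa
Substitute:
  delta = (22500 × 1.61^3) / (3 × (1.45 × 10¹¹) × 0.000125)
  delta = 0.001727 m
Convert: delta = 0.001727 m = 1.727 mm
Final answer: delta = 1.727 mm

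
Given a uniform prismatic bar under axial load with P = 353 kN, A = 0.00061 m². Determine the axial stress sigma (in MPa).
Model: a uniform prismatic bar under axial load, so sigma = P / A.
Convert to SI units:
  P = 353 kN = 353000 N
Substitute:
  sigma = 353000 / 0.00061
  sigma = 5.787 × 10⁸ Pa
Convert: sigma = 5.787 × 10⁸ Pa = 578.7 MPa
Final answer: sigma = 578.7 MPa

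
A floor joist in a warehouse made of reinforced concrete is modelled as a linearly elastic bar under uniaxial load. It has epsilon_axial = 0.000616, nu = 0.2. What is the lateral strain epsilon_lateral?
Model: a linearly elastic bar under uniaxial load, so epsilon_lateral = -nu·epsilon_axial.
Substitute:
  epsilon_lateral = -(0.2 × 0.000616)
  epsilon_lateral = -0.0001232
Final answer: epsilon_lateral = -0.0001232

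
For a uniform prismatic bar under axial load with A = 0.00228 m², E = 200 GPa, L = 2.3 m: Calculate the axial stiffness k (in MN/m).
Model: a uniform prismatic bar under axial load, so k = (A·E) / L.
Convert to SI units:
  E = 200 GPa = 2 × 10¹¹ Pa
Substitute:
  k = (0.00228 × (2 × 10¹¹)) / 2.3
  k = 1.983 × 10⁸ N/m
Convert: k = 1.983 × 10⁸ N/m = 198.3 MN/m
Final answer: k = 198.3 MN/m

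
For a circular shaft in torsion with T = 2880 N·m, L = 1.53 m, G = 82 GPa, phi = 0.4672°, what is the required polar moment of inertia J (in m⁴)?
Model: a circular shaft in torsion, so phi = (T·L) / (G·J).
Solve for J: J = (T·L) / (phi·G).
Convert to SI units:
  G = 82 GPa = 8.2 × 10¹⁰ Pa
  phi = 0.4672° = 0.008154 rad
Substitute:
  J = (2880 × 1.53) / (0.008154 × (8.2 × 10¹⁰))
  J = 6.59 × 10⁻⁶ m⁴
Final answer: J = 6.59 × 10⁻⁶ m⁴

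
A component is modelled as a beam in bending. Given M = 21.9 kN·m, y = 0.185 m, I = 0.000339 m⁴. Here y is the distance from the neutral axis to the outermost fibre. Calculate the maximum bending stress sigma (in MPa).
Model: a beam in bending, so sigma = (M·y) / I.
Convert to SI units:
  M = 21.9 kN·m = 21900 N·m
Substitute:
  sigma = (21900 × 0.185) / 0.000339
  sigma = 1.195 × 10⁷ Pa
Convert: sigma = 1.195 × 10⁷ Pa = 11.95 MPa
Final answer: sigma = 11.95 MPa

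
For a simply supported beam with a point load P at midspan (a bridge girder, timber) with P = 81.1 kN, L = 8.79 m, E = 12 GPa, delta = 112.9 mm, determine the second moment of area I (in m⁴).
Model: a simply supported beam with a point load P at midspan, so delta = (P·L^3) / (48·E·I).
Solve for I: I = (P·L^3) / (48·delta·E).
Convert to SI units:
  P = 81.1 kN = 81100 N
  E = 12 GPa = 1.2 × 10¹⁰ Pa
  delta = 112.9 mm = 0.1129 m
Substitute:
  I = (81100 × 8.79^3) / (48 × 0.1129 × (1.2 × 10¹⁰))
  I = 0.000847 m⁴
Final answer: I = 0.000847 m⁴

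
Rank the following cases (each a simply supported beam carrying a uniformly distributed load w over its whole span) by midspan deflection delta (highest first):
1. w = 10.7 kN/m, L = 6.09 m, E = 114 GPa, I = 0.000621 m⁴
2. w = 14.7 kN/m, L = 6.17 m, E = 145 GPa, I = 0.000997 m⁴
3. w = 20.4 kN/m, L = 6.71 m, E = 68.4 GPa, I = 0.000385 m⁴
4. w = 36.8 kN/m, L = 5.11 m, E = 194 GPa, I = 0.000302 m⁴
Model: a simply supported beam carrying a uniformly distributed load w over its whole span, so delta = (5·w·L^4) / (384·E·I) (SI units).
  Case 1: delta = (5 × 10700 × 6.09^4) / (384 × (1.14 × 10¹¹) × 0.000621) = 0.002707 m = 2.707 mm
  Case 2: delta = (5 × 14700 × 6.17^4) / (384 × (1.45 × 10¹¹) × 0.000997) = 0.001919 m = 1.919 mm
  Case 3: delta = (5 × 20400 × 6.71^4) / (384 × (6.84 × 10¹⁰) × 0.000385) = 0.02045 m = 20.45 mm
  Case 4: delta = (5 × 36800 × 5.11^4) / (384 × (1.94 × 10¹¹) × 0.000302) = 0.005576 m = 5.576 mm
Ordering: 20.45 mm (case 3) > 5.576 mm (case 4) > 2.707 mm (case 1) > 1.919 mm (case 2)
Final answer: 3, 4, 1, 2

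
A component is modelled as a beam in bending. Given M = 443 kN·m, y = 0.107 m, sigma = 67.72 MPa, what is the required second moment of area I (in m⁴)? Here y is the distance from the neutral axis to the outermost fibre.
Model: a beam in bending, so sigma = (M·y) / I.
Solve for I: I = (M·y) / sigma.
Convert to SI units:
  M = 443 kN·m = 443000 N·m
  sigma = 67.72 MPa = 6.772 × 10⁷ Pa
Substitute:
  I = (443000 × 0.107) / (6.772 × 10⁷)
  I = 0.0007 m⁴
Final answer: I = 0.0007 m⁴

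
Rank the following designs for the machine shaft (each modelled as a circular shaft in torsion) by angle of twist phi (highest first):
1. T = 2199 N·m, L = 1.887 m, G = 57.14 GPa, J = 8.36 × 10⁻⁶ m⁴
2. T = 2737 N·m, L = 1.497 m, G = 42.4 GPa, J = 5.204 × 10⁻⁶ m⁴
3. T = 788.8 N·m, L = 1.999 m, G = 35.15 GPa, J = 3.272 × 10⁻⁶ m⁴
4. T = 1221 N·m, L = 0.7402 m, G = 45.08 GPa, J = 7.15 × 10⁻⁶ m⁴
Model: a circular shaft in torsion, so phi = (T·L) / (G·J) (SI units).
  Case 1: phi = (2199 × 1.887) / ((5.714 × 10¹⁰) × (8.36 × 10⁻⁶)) = 0.008687 rad = 0.4977°
  Case 2: phi = (2737 × 1.497) / ((4.24 × 10¹⁰) × (5.204 × 10⁻⁶)) = 0.01857 rad = 1.064°
  Case 3: phi = (788.8 × 1.999) / ((3.515 × 10¹⁰) × (3.272 × 10⁻⁶)) = 0.01371 rad = 0.7855°
  Case 4: phi = (1221 × 0.7402) / ((4.508 × 10¹⁰) × (7.15 × 10⁻⁶)) = 0.002804 rad = 0.1607°
Ordering: 1.064° (case 2) > 0.7855° (case 3) > 0.4977° (case 1) > 0.1607° (case 4)
Final answer: 2, 3, 1, 4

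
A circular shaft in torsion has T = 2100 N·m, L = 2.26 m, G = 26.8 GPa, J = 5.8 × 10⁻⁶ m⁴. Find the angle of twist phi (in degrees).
Model: a circular shaft in torsion, so phi = (T·L) / (G·J).
Convert to SI units:
  G = 26.8 GPa = 2.68 × 10¹⁰ Pa
Substitute:
  phi = (2100 × 2.26) / ((2.68 × 10¹⁰) × (5.8 × 10⁻⁶))
  phi = 0.03053 rad
Convert to degrees: phi = 0.03053 × 180/π = 1.749°
Final answer: phi = 1.749°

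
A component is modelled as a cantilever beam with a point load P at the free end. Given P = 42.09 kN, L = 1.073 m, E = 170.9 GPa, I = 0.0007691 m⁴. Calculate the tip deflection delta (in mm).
Model: a cantilever beam with a point load P at the free end, so delta = (P·L^3) / (3·E·I).
Convert to SI units:
  P = 42.09 kN = 42090 N
  E = 170.9 GPa = 1.709 × 10¹¹ Pa
Substitute:
  delta = (42090 × 1.073^3) / (3 × (1.709 × 10¹¹) × 0.0007691)
  delta = 0.0001319 m
Convert: delta = 0.0001319 m = 0.1319 mm
Final answer: delta = 0.1319 mm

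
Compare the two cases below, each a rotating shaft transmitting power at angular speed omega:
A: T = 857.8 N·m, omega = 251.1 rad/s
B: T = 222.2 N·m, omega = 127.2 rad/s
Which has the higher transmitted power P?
Model: a rotating shaft transmitting power at angular speed omega, so P = T·omega (SI units).
  A: P = 857.8 × 251.1 = 215400 W = 215.4 kW
  B: P = 222.2 × 127.2 = 28260 W = 28.26 kW
215.4 kW > 28.26 kW, so A is larger.
Final answer: A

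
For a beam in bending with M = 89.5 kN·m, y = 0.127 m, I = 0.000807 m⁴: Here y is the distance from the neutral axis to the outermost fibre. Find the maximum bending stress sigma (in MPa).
Model: a beam in bending, so sigma = (M·y) / I.
Convert to SI units:
  M = 89.5 kN·m = 89500 N·m
Substitute:
  sigma = (89500 × 0.127) / 0.000807
  sigma = 1.408 × 10⁷ Pa
Convert: sigma = 1.408 × 10⁷ Pa = 14.08 MPa
Final answer: sigma = 14.08 MPa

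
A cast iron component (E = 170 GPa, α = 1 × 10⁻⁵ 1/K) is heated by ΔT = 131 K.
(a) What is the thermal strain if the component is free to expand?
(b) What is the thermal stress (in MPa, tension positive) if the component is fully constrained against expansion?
(a) Free thermal strain ε_th = α·ΔT = (1 × 10⁻⁵) × 131 = 0.00131
(b) Fully constrained, the expansion is suppressed, so σ = -E·α·ΔT. Convert E = 170 GPa = 1.7 × 10¹¹ Pa.
  σ = -(1.7 × 10¹¹) × (1 × 10⁻⁵) × 131 = -2.227 × 10⁸ Pa = -222.7 MPa (compressive)
Final answer: (a) ε_th = 0.00131, (b) σ = -222.7 MPa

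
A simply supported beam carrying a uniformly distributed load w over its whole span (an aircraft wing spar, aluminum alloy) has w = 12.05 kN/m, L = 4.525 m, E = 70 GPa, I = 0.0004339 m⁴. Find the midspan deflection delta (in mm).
Model: a simply supported beam carrying a uniformly distributed load w over its whole span, so delta = (5·w·L^4) / (384·E·I).
Convert to SI units:
  w = 12.05 kN/m = 12050 N/m
  E = 70 GPa = 7 × 10¹⁰ Pa
Substitute:
  delta = (5 × 12050 × 4.525^4) / (384 × (7 × 10¹⁰) × 0.0004339)
  delta = 0.002166 m
Convert: delta = 0.002166 m = 2.166 mm
Final answer: delta = 2.166 mm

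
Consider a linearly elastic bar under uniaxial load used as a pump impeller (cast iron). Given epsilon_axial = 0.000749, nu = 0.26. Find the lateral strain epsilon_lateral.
Model: a linearly elastic bar under uniaxial load, so epsilon_lateral = -nu·epsilon_axial.
Substitute:
  epsilon_lateral = -(0.26 × 0.000749)
  epsilon_lateral = -0.0001947
Final answer: epsilon_lateral = -0.0001947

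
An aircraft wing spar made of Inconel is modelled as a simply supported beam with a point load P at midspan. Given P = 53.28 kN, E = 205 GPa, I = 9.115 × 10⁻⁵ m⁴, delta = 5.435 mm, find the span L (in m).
Model: a simply supported beam with a point load P at midspan, so delta = (P·L^3) / (48·E·I).
Solve for L: L = ((48·delta·E·I) / P)^(1/3).
Convert to SI units:
  P = 53.28 kN = 53280 N
  E = 205 GPa = 2.05 × 10¹¹ Pa
  delta = 5.435 mm = 0.005435 m
Substitute:
  L = ((48 × 0.005435 × (2.05 × 10¹¹) × (9.115 × 10⁻⁵)) / 53280)^(1/3)
  L = 4.506 m
Final answer: L = 4.506 m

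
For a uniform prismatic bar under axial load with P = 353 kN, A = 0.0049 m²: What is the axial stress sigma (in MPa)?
Model: a uniform prismatic bar under axial load, so sigma = P / A.
Convert to SI units:
  P = 353 kN = 353000 N
Substitute:
  sigma = 353000 / 0.0049
  sigma = 7.204 × 10⁷ Pa
Convert: sigma = 7.204 × 10⁷ Pa = 72.04 MPa
Final answer: sigma = 72.04 MPa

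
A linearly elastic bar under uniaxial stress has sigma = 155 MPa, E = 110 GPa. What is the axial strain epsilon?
Model: a linearly elastic bar under uniaxial stress, so epsilon = sigma / E.
Convert to SI units:
  sigma = 155 MPa = 1.55 × 10⁸ Pa
  E = 110 GPa = 1.1 × 10¹¹ Pa
Substitute:
  epsilon = (1.55 × 10⁸) / (1.1 × 10¹¹)
  epsilon = 0.001409
Final answer: epsilon = 0.001409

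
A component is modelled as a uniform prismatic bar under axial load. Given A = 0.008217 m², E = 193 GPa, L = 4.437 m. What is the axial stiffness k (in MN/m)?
Model: a uniform prismatic bar under axial load, so k = (A·E) / L.
Convert to SI units:
  E = 193 GPa = 1.93 × 10¹¹ Pa
Substitute:
  k = (0.008217 × (1.93 × 10¹¹)) / 4.437
  k = 3.574 × 10⁸ N/m
Convert: k = 3.574 × 10⁸ N/m = 357.4 MN/m
Final answer: k = 357.4 MN/m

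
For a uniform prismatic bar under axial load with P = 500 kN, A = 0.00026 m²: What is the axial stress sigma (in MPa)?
Model: a uniform prismatic bar under axial load, so sigma = P / A.
Convert to SI units:
  P = 500 kN = 500000 N
Substitute:
  sigma = 500000 / 0.00026
  sigma = 1.923 × 10⁹ Pa
Convert: sigma = 1.923 × 10⁹ Pa = 1923 MPa
Final answer: sigma = 1923 MPa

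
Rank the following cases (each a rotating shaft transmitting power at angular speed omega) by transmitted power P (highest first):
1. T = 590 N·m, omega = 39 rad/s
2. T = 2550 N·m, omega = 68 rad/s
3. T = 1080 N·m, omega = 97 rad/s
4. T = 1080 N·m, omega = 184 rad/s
Model: a rotating shaft transmitting power at angular speed omega, so P = T·omega (SI units).
  Case 1: P = 590 × 39 = 23010 W = 23.01 kW
  Case 2: P = 2550 × 68 = 173400 W = 173.4 kW
  Case 3: P = 1080 × 97 = 104800 W = 104.8 kW
  Case 4: P = 1080 × 184 = 198700 W = 198.7 kW
Ordering: 198.7 kW (case 4) > 173.4 kW (case 2) > 104.8 kW (case 3) > 23.01 kW (case 1)
Final answer: 4, 2, 3, 1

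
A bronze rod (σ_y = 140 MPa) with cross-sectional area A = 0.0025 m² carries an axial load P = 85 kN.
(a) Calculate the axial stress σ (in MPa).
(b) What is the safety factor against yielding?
(a) Axial stress σ = P/A. Convert P = 85 kN = 85000 N.
  σ = 85000 / 0.0025 = 3.4 × 10⁷ Pa = 34 MPa
(b) Safety factor SF = σ_y/σ = 140 / 34 = 4.118
Final answer: (a) σ = 34 MPa, (b) SF = 4.118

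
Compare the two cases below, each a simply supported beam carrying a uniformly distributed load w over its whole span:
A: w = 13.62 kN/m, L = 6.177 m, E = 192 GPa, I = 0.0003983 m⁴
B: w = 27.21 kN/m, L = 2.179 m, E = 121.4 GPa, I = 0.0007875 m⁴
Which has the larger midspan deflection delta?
Model: a simply supported beam carrying a uniformly distributed load w over its whole span, so delta = (5·w·L^4) / (384·E·I) (SI units).
  A: delta = (5 × 13620 × 6.177^4) / (384 × (1.92 × 10¹¹) × 0.0003983) = 0.003376 m = 3.376 mm
  B: delta = (5 × 27210 × 2.179^4) / (384 × (1.214 × 10¹¹) × 0.0007875) = 8.355 × 10⁻⁵ m = 0.08355 mm
3.376 mm > 0.08355 mm, so A is larger.
Final answer: A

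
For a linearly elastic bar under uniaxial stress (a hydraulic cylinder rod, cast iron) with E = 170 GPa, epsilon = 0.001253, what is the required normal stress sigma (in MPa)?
Model: a linearly elastic bar under uniaxial stress, so epsilon = sigma / E.
Solve for sigma: sigma = epsilon·E.
Convert to SI units:
  E = 170 GPa = 1.7 × 10¹¹ Pa
Substitute:
  sigma = 0.001253 × (1.7 × 10¹¹)
  sigma = 2.13 × 10⁸ Pa
Convert: sigma = 2.13 × 10⁸ Pa = 213 MPa
Final answer: sigma = 213 MPa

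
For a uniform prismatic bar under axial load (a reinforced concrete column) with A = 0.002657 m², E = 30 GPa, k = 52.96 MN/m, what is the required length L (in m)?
Model: a uniform prismatic bar under axial load, so k = (A·E) / L.
Solve for L: L = (A·E) / k.
Convert to SI units:
  E = 30 GPa = 3 × 10¹⁰ Pa
  k = 52.96 MN/m = 5.296 × 10⁷ N/m
Substitute:
  L = (0.002657 × (3 × 10¹⁰)) / (5.296 × 10⁷)
  L = 1.505 m
Final answer: L = 1.505 m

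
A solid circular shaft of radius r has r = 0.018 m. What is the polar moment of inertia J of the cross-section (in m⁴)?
Model: a solid circular shaft of radius r, so J = (π·r^4) / 2.
Substitute:
  J = (π × 0.018^4) / 2
  J = 1.649 × 10⁻⁷ m⁴
Final answer: J = 1.649 × 10⁻⁷ m⁴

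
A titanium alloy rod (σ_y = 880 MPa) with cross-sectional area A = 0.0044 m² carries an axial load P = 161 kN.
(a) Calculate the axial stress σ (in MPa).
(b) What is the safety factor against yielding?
(a) Axial stress σ = P/A. Convert P = 161 kN = 161000 N.
  σ = 161000 / 0.0044 = 3.659 × 10⁷ Pa = 36.59 MPa
(b) Safety factor SF = σ_y/σ = 880 / 36.59 = 24.05
Final answer: (a) σ = 36.59 MPa, (b) SF = 24.05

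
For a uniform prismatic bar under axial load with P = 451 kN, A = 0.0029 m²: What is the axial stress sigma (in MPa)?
Model: a uniform prismatic bar under axial load, so sigma = P / A.
Convert to SI units:
  P = 451 kN = 451000 N
Substitute:
  sigma = 451000 / 0.0029
  sigma = 1.555 × 10⁸ Pa
Convert: sigma = 1.555 × 10⁸ Pa = 155.5 MPa
Final answer: sigma = 155.5 MPa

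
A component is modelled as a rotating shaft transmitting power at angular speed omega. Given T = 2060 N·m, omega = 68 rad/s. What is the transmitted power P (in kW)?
Model: a rotating shaft transmitting power at angular speed omega, so P = T·omega.
Substitute:
  P = 2060 × 68
  P = 140100 W
Convert: P = 140100 W = 140.1 kW
Final answer: P = 140.1 kW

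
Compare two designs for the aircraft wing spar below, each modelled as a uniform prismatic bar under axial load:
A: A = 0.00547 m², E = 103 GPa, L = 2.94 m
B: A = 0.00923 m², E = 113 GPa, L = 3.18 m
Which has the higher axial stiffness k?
Model: a uniform prismatic bar under axial load, so k = (A·E) / L (SI units).
  A: k = (0.00547 × (1.03 × 10¹¹)) / 2.94 = 1.916 × 10⁸ N/m = 191.6 MN/m
  B: k = (0.00923 × (1.13 × 10¹¹)) / 3.18 = 3.28 × 10⁸ N/m = 328 MN/m
328 MN/m > 191.6 MN/m, so B is larger.
Final answer: B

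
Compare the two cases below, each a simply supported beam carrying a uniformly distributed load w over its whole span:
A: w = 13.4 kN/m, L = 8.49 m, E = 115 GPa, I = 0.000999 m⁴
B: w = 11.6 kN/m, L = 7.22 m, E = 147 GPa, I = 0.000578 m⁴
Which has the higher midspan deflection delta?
Model: a simply supported beam carrying a uniformly distributed load w over its whole span, so delta = (5·w·L^4) / (384·E·I) (SI units).
  A: delta = (5 × 13400 × 8.49^4) / (384 × (1.15 × 10¹¹) × 0.000999) = 0.007891 m = 7.891 mm
  B: delta = (5 × 11600 × 7.22^4) / (384 × (1.47 × 10¹¹) × 0.000578) = 0.004831 m = 4.831 mm
7.891 mm > 4.831 mm, so A is larger.
Final answer: A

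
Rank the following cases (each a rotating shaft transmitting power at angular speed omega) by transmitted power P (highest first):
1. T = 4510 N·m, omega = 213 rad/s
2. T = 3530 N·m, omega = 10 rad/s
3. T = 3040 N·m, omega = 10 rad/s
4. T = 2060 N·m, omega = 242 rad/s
Model: a rotating shaft transmitting power at angular speed omega, so P = T·omega (SI units).
  Case 1: P = 4510 × 213 = 960600 W = 960.6 kW
  Case 2: P = 3530 × 10 = 35300 W = 35.3 kW
  Case 3: P = 3040 × 10 = 30400 W = 30.4 kW
  Case 4: P = 2060 × 242 = 498500 W = 498.5 kW
Ordering: 960.6 kW (case 1) > 498.5 kW (case 4) > 35.3 kW (case 2) > 30.4 kW (case 3)
Final answer: 1, 4, 2, 3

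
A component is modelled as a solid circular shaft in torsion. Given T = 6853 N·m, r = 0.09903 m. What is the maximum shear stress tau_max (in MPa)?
Model: a solid circular shaft in torsion, so tau_max = (2·T) / (π·r^3).
Substitute:
  tau_max = (2 × 6853) / (π × 0.09903^3)
  tau_max = 4.492 × 10⁶ Pa
Convert: tau_max = 4.492 × 10⁶ Pa = 4.492 MPa
Final answer: tau_max = 4.492 MPa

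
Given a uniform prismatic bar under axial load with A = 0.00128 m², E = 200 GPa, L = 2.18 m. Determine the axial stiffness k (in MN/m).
Model: a uniform prismatic bar under axial load, so k = (A·E) / L.
Convert to SI units:
  E = 200 GPa = 2 × 10¹¹ Pa
Substitute:
  k = (0.00128 × (2 × 10¹¹)) / 2.18
  k = 1.174 × 10⁸ N/m
Convert: k = 1.174 × 10⁸ N/m = 117.4 MN/m
Final answer: k = 117.4 MN/m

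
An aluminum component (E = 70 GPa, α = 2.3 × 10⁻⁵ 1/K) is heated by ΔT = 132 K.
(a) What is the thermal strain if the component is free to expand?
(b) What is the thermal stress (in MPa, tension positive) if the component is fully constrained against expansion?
(a) Free thermal strain ε_th = α·ΔT = (2.3 × 10⁻⁵) × 132 = 0.003036
(b) Fully constrained, the expansion is suppressed, so σ = -E·α·ΔT. Convert E = 70 GPa = 7 × 10¹⁰ Pa.
  σ = -(7 × 10¹⁰) × (2.3 × 10⁻⁵) × 132 = -2.125 × 10⁸ Pa = -212.5 MPa (compressive)
Final answer: (a) ε_th = 0.003036, (b) σ = -212.5 MPa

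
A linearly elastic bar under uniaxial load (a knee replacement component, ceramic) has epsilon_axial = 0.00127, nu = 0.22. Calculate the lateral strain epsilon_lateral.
Model: a linearly elastic bar under uniaxial load, so epsilon_lateral = -nu·epsilon_axial.
Substitute:
  epsilon_lateral = -(0.22 × 0.00127)
  epsilon_lateral = -0.0002794
Final answer: epsilon_lateral = -0.0002794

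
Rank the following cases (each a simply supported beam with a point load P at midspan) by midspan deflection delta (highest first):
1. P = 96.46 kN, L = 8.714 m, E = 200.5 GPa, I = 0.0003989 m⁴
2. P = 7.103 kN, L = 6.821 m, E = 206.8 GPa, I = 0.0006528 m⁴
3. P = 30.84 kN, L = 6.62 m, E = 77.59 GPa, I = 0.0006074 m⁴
Model: a simply supported beam with a point load P at midspan, so delta = (P·L^3) / (48·E·I) (SI units).
  Case 1: delta = (96460 × 8.714^3) / (48 × (2.005 × 10¹¹) × 0.0003989) = 0.01663 m = 16.63 mm
  Case 2: delta = (7103 × 6.821^3) / (48 × (2.068 × 10¹¹) × 0.0006528) = 0.0003479 m = 0.3479 mm
  Case 3: delta = (30840 × 6.62^3) / (48 × (7.759 × 10¹⁰) × 0.0006074) = 0.003955 m = 3.955 mm
Ordering: 16.63 mm (case 1) > 3.955 mm (case 3) > 0.3479 mm (case 2)
Final answer: 1, 3, 2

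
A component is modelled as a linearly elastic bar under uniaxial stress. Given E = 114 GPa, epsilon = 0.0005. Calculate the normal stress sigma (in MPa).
Model: a linearly elastic bar under uniaxial stress, so sigma = E·epsilon.
Convert to SI units:
  E = 114 GPa = 1.14 × 10¹¹ Pa
Substitute:
  sigma = (1.14 × 10¹¹) × 0.0005
  sigma = 5.7 × 10⁷ Pa
Convert: sigma = 5.7 × 10⁷ Pa = 57 MPa
Final answer: sigma = 57 MPa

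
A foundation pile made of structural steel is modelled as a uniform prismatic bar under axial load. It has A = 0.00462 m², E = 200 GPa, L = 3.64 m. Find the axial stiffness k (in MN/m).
Model: a uniform prismatic bar under axial load, so k = (A·E) / L.
Convert to SI units:
  E = 200 GPa = 2 × 10¹¹ Pa
Substitute:
  k = (0.00462 × (2 × 10¹¹)) / 3.64
  k = 2.538 × 10⁸ N/m
Convert: k = 2.538 × 10⁸ N/m = 253.8 MN/m
Final answer: k = 253.8 MN/m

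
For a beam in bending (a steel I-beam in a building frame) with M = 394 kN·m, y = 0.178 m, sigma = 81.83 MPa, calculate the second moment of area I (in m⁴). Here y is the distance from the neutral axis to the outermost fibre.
Model: a beam in bending, so sigma = (M·y) / I.
Solve for I: I = (M·y) / sigma.
Convert to SI units:
  M = 394 kN·m = 394000 N·m
  sigma = 81.83 MPa = 8.183 × 10⁷ Pa
Substitute:
  I = (394000 × 0.178) / (8.183 × 10⁷)
  I = 0.000857 m⁴
Final answer: I = 0.000857 m⁴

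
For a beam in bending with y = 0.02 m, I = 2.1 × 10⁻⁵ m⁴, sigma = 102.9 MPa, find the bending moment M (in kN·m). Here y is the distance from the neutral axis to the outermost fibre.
Model: a beam in bending, so sigma = (M·y) / I.
Solve for M: M = (sigma·I) / y.
Convert to SI units:
  sigma = 102.9 MPa = 1.029 × 10⁸ Pa
Substitute:
  M = ((1.029 × 10⁸) × (2.1 × 10⁻⁵)) / 0.02
  M = 108000 N·m
Convert: M = 108000 N·m = 108 kN·m
Final answer: M = 108 kN·m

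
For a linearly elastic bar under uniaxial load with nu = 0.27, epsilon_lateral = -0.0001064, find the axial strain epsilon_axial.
Model: a linearly elastic bar under uniaxial load, so epsilon_lateral = -nu·epsilon_axial.
Solve for epsilon_axial: epsilon_axial = -epsilon_lateral / nu.
Substitute:
  epsilon_axial = -(-0.0001064) / 0.27
  epsilon_axial = 0.0003941
Final answer: epsilon_axial = 0.0003941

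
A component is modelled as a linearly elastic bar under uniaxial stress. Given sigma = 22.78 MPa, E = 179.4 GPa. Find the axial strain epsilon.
Model: a linearly elastic bar under uniaxial stress, so epsilon = sigma / E.
Convert to SI units:
  sigma = 22.78 MPa = 2.278 × 10⁷ Pa
  E = 179.4 GPa = 1.794 × 10¹¹ Pa
Substitute:
  epsilon = (2.278 × 10⁷) / (1.794 × 10¹¹)
  epsilon = 0.000127
Final answer: epsilon = 0.000127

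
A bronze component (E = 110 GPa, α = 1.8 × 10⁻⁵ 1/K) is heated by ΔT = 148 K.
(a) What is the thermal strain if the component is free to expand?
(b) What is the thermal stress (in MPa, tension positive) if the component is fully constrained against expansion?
(a) Free thermal strain ε_th = α·ΔT = (1.8 × 10⁻⁵) × 148 = 0.002664
(b) Fully constrained, the expansion is suppressed, so σ = -E·α·ΔT. Convert E = 110 GPa = 1.1 × 10¹¹ Pa.
  σ = -(1.1 × 10¹¹) × (1.8 × 10⁻⁵) × 148 = -2.93 × 10⁸ Pa = -293 MPa (compressive)
Final answer: (a) ε_th = 0.002664, (b) σ = -293 MPa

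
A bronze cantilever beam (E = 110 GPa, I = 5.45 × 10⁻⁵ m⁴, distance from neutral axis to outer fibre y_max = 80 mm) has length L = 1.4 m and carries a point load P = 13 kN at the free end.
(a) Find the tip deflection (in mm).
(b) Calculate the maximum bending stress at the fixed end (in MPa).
(a) Tip deflection of a cantilever with an end point load: δ = P·L^3 / (3·E·I). Convert P = 13 kN = 13000 N, E = 110 GPa = 1.1 × 10¹¹ Pa.
  δ = (13000 × 1.4^3) / (3 × (1.1 × 10¹¹) × (5.45 × 10⁻⁵)) = 0.001983 m = 1.983 mm
(b) Maximum bending moment at the fixed end: M = P·L = 13000 × 1.4 = 18200 N·m. Convert y_max = 80 mm = 0.08 m.
  σ = M·y_max / I = (18200 × 0.08) / (5.45 × 10⁻⁵) = 2.672 × 10⁷ Pa = 26.72 MPa
Final answer: (a) δ = 1.983 mm, (b) σ = 26.72 MPa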